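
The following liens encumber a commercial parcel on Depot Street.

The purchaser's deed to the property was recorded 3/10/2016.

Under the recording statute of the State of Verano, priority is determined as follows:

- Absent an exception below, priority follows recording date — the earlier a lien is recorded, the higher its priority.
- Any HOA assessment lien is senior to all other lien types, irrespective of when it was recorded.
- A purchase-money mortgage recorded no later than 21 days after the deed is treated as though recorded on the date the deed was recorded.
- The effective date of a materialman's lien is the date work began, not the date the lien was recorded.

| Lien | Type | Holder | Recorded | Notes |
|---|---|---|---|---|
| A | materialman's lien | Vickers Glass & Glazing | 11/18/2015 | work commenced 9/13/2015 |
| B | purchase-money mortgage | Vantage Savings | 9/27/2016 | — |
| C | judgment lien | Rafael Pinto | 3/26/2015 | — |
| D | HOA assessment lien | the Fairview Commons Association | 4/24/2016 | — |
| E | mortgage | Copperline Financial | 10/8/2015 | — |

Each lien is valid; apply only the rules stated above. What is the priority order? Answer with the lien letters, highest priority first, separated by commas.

First, effective dates: A is treated as recorded 9/13/2015, the work-commencement date; B missed the 21-day window (201 days after the deed), so its recording date stands.
As an HOA assessment lien, D is senior to every other lien.
The other liens, earliest effective date first: C (3/26/2015), A (9/13/2015), E (10/8/2015), B (9/27/2016).

D, C, A, E, B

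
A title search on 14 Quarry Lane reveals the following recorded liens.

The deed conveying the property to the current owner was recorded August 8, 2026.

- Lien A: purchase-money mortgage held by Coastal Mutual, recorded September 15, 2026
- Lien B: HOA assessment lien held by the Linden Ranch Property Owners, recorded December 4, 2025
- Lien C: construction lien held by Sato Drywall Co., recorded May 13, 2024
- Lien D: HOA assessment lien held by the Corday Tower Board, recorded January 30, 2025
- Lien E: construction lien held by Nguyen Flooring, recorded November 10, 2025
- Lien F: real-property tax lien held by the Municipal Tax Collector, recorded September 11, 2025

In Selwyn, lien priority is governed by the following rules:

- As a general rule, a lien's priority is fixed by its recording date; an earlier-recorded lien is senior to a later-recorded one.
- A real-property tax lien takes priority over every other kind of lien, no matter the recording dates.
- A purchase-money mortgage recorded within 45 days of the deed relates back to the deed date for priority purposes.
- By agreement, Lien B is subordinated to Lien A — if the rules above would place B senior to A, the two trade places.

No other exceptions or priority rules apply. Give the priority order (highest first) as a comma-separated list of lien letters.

F, C, D, E, A, B

Effective dates after the stated exceptions: A's effective date is the deed date, August 8, 2026.
F is a real-property tax lien and takes priority over every other lien.
Among the remaining liens, by effective date: C (May 13, 2024), D (January 30, 2025), E (November 10, 2025), B (December 4, 2025), A (August 8, 2026).
B is senior to A before the subordination, so the two trade places.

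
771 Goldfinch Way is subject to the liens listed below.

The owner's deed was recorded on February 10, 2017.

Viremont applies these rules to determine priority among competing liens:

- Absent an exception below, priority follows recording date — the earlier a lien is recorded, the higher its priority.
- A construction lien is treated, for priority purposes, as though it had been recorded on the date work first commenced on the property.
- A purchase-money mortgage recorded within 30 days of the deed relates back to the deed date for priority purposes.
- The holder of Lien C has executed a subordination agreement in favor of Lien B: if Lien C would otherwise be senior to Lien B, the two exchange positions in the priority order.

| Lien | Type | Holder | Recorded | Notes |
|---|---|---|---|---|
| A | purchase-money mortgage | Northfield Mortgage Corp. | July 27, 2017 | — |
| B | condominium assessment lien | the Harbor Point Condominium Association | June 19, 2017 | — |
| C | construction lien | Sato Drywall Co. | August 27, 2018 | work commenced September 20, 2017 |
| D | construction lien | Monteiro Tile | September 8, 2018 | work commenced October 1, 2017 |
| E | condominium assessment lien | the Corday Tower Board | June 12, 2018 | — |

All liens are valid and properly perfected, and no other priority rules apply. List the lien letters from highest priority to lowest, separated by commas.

B, A, C, D, E

First, effective dates: A missed the 30-day window (167 days after the deed), so its recording date stands; C relates back to September 20, 2017 (work commenced); D is treated as recorded October 1, 2017, the work-commencement date.
Ordering by effective date: B (June 19, 2017), A (July 27, 2017), C (September 20, 2017), D (October 1, 2017), E (June 12, 2018).
C is already junior to B, so the subordination agreement changes nothing.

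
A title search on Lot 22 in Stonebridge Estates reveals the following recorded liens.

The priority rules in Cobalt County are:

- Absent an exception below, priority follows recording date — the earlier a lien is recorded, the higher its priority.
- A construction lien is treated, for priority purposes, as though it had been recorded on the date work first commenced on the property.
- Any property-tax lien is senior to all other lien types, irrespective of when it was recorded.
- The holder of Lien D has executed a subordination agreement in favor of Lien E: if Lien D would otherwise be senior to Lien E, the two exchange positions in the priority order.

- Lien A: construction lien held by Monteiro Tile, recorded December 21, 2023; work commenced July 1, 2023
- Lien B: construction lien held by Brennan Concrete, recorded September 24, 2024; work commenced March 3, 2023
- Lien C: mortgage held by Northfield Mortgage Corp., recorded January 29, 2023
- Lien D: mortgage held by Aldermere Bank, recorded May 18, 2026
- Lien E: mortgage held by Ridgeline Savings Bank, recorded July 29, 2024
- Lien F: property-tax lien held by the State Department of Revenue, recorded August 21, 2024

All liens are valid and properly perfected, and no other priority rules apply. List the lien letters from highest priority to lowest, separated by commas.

Adjusting effective dates: A relates back to July 1, 2023 (work commenced); B relates back to March 3, 2023 (work commenced).
As a property-tax lien, F is senior to every other lien.
Ordering the rest by effective date: C (January 29, 2023), B (March 3, 2023), A (July 1, 2023), E (July 29, 2024), D (May 18, 2026).
D is already junior to E, so the subordination agreement changes nothing.

F, C, B, A, E, D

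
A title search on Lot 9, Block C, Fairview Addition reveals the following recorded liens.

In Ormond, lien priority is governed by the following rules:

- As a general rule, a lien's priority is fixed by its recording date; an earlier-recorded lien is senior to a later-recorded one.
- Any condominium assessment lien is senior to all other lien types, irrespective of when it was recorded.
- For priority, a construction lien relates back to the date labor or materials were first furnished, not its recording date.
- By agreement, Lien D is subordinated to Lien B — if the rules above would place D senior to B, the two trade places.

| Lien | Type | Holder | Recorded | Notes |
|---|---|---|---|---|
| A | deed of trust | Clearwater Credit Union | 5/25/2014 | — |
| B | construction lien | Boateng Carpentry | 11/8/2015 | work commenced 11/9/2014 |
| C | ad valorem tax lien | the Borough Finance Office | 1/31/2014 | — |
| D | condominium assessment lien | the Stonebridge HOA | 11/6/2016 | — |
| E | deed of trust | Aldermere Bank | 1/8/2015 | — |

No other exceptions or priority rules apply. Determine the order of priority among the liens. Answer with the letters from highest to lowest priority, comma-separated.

B, C, A, D, E

First, effective dates: B relates back to 11/9/2014 (work commenced).
As a condominium assessment lien, D is senior to every other lien.
Ordering the rest by effective date: C (1/31/2014), A (5/25/2014), B (11/9/2014), E (1/8/2015).
Because D would otherwise rank above B, the subordination swaps them.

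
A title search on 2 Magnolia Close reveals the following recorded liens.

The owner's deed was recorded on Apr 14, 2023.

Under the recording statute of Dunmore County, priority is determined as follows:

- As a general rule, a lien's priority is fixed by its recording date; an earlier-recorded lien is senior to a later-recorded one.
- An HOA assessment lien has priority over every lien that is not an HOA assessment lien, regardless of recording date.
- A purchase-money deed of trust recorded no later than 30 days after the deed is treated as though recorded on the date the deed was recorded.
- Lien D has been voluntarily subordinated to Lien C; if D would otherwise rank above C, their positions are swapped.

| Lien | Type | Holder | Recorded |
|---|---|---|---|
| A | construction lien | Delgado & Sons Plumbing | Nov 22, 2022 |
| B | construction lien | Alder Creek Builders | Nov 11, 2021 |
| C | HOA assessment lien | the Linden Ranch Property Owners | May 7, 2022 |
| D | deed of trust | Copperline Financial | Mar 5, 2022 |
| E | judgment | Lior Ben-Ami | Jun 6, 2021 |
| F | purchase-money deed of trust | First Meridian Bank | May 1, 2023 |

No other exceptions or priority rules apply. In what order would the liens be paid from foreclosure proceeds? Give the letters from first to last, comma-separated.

C, E, B, D, A, F

First, effective dates: F relates back to the deed date Apr 14, 2023.
As an HOA assessment lien, C is senior to every other lien.
Ordering the rest by effective date: E (Jun 6, 2021), B (Nov 11, 2021), D (Mar 5, 2022), A (Nov 22, 2022), F (Apr 14, 2023).
Since D is not senior to C, the subordination leaves the order unchanged.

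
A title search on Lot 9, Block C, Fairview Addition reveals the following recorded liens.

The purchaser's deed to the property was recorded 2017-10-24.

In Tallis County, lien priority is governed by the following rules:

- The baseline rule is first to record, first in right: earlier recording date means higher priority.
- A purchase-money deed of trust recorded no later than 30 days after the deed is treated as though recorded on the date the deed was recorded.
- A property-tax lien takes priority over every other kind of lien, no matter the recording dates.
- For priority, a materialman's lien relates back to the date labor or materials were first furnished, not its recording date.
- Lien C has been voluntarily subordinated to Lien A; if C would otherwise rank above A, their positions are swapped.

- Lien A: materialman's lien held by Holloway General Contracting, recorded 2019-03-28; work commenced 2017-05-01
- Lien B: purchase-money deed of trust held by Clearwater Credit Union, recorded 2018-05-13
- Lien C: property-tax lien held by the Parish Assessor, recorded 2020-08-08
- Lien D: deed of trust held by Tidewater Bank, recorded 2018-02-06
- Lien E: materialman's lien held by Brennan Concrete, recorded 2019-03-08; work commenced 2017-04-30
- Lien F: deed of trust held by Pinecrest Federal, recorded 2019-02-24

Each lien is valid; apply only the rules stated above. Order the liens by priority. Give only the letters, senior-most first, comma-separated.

A, E, C, D, B, F

Effective dates after the stated exceptions: A is treated as recorded 2017-05-01, the work-commencement date; B was recorded 201 days after the deed, outside the 30-day window, so it keeps its recording date; E is treated as recorded 2017-04-30, the work-commencement date.
C is a property-tax lien, so it outranks all other liens regardless of date.
Ordering the rest by effective date: E (2017-04-30), A (2017-05-01), D (2018-02-06), B (2018-05-13), F (2019-02-24).
C would otherwise be senior to A, so under the subordination agreement C and A exchange positions.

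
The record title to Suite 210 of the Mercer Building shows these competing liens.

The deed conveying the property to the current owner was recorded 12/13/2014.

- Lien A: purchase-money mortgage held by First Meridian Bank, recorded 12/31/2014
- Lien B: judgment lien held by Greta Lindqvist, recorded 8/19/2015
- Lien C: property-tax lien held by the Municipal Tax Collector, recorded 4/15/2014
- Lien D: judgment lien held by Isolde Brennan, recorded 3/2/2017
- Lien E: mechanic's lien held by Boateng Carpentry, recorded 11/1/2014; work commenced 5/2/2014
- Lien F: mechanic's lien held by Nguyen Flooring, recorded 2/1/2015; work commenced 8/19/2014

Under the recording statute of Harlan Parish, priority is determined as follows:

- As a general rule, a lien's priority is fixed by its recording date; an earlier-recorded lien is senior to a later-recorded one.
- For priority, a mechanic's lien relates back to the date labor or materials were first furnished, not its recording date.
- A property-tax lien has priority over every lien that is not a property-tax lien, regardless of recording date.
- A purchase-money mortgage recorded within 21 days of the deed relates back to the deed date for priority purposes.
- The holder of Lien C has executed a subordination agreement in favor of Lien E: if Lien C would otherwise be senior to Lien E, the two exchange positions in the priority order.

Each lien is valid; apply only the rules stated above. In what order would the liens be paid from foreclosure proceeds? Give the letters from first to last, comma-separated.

Effective dates after the stated exceptions: A's effective date is the deed date, 12/13/2014; E's effective date is 5/2/2014, when work began; F relates back to 8/19/2014 (work commenced).
C, as a property-tax lien, has superpriority and ranks first.
Among the remaining liens, by effective date: E (5/2/2014), F (8/19/2014), A (12/13/2014), B (8/19/2015), D (3/2/2017).
C is senior to E before the subordination, so the two trade places.

E, C, F, A, B, D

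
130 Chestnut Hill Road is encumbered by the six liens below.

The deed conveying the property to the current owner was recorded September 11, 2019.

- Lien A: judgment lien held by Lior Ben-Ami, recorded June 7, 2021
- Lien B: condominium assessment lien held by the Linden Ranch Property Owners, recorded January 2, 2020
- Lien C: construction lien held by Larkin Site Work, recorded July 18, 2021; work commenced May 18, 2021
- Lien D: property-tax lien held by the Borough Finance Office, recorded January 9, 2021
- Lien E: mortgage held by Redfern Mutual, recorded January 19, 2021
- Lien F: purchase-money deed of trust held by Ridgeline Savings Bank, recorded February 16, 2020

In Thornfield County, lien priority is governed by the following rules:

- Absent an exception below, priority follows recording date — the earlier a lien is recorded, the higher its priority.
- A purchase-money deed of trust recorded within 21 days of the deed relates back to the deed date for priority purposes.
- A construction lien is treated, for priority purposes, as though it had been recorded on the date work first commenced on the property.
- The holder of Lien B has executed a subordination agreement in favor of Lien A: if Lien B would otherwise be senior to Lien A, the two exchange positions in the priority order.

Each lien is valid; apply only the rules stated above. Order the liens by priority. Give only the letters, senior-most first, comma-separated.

A, F, D, E, C, B

Effective dates: C relates back to May 18, 2021 (work commenced); F was recorded 158 days after the deed, outside the 21-day window, so it keeps its recording date.
By effective date, earliest first: B (January 2, 2020), F (February 16, 2020), D (January 9, 2021), E (January 19, 2021), C (May 18, 2021), A (June 7, 2021).
B is senior to A before the subordination, so the two trade places.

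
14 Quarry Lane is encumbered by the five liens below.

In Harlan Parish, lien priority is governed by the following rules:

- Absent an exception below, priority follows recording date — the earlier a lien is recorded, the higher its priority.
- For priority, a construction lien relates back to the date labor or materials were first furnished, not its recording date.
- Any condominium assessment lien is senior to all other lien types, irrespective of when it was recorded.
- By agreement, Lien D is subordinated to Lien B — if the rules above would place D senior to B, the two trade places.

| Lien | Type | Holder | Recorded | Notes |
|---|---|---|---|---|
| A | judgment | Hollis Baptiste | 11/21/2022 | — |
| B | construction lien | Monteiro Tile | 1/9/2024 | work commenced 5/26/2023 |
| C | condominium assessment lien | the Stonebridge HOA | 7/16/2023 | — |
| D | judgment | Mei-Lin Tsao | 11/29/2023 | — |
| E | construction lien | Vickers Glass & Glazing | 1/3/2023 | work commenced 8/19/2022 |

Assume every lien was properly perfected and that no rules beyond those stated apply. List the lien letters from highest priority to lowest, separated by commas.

C, E, A, B, D

Effective dates after the stated exceptions: B's effective date is 5/26/2023, when work began; E is treated as recorded 8/19/2022, the work-commencement date.
C, as a condominium assessment lien, has superpriority and ranks first.
Remaining liens by effective date: E (8/19/2022), A (11/21/2022), B (5/26/2023), D (11/29/2023).
D is already junior to B, so the subordination agreement changes nothing.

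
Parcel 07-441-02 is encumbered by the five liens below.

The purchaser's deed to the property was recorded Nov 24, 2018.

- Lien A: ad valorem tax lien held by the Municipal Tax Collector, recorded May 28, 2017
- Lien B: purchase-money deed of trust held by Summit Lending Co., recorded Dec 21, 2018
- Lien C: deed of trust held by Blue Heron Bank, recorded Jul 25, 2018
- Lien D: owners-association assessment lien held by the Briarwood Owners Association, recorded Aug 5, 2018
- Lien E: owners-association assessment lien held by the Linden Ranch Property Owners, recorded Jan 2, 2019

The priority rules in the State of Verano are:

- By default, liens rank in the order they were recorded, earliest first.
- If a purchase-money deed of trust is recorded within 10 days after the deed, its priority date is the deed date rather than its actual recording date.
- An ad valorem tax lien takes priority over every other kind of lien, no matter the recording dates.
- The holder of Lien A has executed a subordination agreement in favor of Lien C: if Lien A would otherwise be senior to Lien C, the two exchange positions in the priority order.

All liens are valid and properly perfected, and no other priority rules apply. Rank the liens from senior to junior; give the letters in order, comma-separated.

Adjusting effective dates: B was recorded 27 days after the deed, outside the 10-day window, so it keeps its recording date.
As an ad valorem tax lien, A is senior to every other lien.
Remaining liens by effective date: C (Jul 25, 2018), D (Aug 5, 2018), B (Dec 21, 2018), E (Jan 2, 2019).
Because A would otherwise rank above C, the subordination swaps them.

C, A, D, B, E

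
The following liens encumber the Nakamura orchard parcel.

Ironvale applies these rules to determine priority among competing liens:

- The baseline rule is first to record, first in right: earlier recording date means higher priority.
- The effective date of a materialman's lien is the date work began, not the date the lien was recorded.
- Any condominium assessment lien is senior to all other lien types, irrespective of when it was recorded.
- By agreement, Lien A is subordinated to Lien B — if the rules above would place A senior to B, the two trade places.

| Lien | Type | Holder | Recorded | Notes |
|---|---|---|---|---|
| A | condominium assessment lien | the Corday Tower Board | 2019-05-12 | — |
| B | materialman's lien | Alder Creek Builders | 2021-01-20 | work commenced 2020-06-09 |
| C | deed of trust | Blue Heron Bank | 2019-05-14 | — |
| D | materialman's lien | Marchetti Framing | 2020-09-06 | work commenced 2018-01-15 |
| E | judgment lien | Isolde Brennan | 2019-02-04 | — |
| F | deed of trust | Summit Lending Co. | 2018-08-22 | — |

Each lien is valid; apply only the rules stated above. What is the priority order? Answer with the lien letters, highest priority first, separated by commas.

B, D, F, E, C, A

First, effective dates: B's effective date is 2020-06-09, when work began; D is treated as recorded 2018-01-15, the work-commencement date.
A is a condominium assessment lien, so it outranks all other liens regardless of date.
Remaining liens by effective date: D (2018-01-15), F (2018-08-22), E (2019-02-04), C (2019-05-14), B (2020-06-09).
A would otherwise be senior to B, so under the subordination agreement A and B exchange positions.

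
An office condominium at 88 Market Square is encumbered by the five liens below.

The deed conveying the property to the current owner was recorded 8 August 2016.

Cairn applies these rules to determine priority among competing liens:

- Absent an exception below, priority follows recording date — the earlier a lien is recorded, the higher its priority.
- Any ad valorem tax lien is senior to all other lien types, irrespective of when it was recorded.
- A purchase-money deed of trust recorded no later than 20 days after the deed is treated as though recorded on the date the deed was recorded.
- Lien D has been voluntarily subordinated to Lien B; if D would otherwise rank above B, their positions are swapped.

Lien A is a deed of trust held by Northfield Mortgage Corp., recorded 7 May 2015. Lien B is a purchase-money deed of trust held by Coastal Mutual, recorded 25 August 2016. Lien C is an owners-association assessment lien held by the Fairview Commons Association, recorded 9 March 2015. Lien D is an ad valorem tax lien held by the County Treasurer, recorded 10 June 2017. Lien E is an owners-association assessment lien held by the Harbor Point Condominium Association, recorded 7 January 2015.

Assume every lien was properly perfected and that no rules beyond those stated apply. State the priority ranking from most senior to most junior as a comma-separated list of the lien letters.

Effective dates after the stated exceptions: B relates back to the deed date 8 August 2016.
D is an ad valorem tax lien, so it outranks all other liens regardless of date.
Among the remaining liens, by effective date: E (7 January 2015), C (9 March 2015), A (7 May 2015), B (8 August 2016).
Because D would otherwise rank above B, the subordination swaps them.

B, E, C, A, D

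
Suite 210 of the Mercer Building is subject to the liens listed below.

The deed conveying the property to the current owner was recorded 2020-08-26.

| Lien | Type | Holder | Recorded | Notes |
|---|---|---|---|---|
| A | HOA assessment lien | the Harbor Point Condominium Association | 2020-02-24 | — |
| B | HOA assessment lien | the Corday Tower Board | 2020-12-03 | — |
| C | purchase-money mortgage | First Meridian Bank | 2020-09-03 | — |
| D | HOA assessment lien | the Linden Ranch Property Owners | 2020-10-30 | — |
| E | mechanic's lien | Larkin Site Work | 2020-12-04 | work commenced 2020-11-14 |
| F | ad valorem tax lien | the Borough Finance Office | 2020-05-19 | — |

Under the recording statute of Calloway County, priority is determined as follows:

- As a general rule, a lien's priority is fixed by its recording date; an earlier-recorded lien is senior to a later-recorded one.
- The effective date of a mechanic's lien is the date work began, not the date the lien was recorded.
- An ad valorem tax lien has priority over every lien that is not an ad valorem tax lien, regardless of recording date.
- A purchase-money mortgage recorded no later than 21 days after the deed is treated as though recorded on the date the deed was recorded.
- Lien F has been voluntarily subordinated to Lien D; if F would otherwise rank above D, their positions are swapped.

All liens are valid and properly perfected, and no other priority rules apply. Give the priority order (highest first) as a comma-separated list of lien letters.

D, A, C, F, E, B

Adjusting effective dates: C was recorded within the 21-day window, so its effective date is the deed date 2020-08-26; E relates back to 2020-11-14 (work commenced).
F is an ad valorem tax lien, so it outranks all other liens regardless of date.
Remaining liens by effective date: A (2020-02-24), C (2020-08-26), D (2020-10-30), E (2020-11-14), B (2020-12-03).
F is senior to D before the subordination, so the two trade places.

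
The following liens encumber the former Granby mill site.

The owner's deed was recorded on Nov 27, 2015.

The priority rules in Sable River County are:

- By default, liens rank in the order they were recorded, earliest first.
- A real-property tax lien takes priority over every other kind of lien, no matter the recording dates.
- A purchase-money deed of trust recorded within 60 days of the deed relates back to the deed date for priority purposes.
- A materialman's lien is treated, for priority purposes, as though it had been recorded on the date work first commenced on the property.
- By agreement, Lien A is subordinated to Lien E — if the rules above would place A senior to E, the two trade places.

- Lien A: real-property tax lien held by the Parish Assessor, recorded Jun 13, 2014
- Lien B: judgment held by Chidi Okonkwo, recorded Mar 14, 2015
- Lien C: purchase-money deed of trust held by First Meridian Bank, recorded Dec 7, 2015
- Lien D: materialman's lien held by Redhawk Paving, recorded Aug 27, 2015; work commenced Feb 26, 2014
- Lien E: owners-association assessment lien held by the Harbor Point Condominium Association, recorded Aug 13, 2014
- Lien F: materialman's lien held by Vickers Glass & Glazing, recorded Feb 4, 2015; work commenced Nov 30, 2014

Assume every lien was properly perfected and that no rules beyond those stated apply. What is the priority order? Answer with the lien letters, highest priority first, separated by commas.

Effective dates after the stated exceptions: C relates back to the deed date Nov 27, 2015; D relates back to Feb 26, 2014 (work commenced); F relates back to Nov 30, 2014 (work commenced).
A is a real-property tax lien, so it outranks all other liens regardless of date.
Among the remaining liens, by effective date: D (Feb 26, 2014), E (Aug 13, 2014), F (Nov 30, 2014), B (Mar 14, 2015), C (Nov 27, 2015).
A would otherwise be senior to E, so under the subordination agreement A and E exchange positions.

E, D, A, F, B, C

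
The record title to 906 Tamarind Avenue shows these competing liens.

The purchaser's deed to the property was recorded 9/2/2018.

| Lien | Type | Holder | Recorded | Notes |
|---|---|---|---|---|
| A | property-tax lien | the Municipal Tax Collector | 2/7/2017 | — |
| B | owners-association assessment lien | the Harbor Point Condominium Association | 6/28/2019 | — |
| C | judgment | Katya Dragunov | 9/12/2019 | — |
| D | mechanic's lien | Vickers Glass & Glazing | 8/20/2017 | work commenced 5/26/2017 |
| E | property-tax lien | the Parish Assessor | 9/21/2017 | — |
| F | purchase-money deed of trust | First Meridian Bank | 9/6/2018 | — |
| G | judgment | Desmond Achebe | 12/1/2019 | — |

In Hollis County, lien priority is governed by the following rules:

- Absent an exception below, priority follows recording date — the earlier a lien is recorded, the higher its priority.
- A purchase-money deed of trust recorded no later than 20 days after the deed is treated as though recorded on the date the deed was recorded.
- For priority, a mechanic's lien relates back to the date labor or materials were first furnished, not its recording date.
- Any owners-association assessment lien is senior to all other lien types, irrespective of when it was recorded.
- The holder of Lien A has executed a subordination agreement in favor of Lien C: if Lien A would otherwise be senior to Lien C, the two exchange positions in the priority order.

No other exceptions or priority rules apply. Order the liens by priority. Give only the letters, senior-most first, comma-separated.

First, effective dates: D relates back to 5/26/2017 (work commenced); F was recorded within the 20-day window, so its effective date is the deed date 9/2/2018.
B is an owners-association assessment lien, so it outranks all other liens regardless of date.
Remaining liens by effective date: A (2/7/2017), D (5/26/2017), E (9/21/2017), F (9/2/2018), C (9/12/2019), G (12/1/2019).
The subordination applies — A was senior to C — so A and C swap.

B, C, D, E, F, A, G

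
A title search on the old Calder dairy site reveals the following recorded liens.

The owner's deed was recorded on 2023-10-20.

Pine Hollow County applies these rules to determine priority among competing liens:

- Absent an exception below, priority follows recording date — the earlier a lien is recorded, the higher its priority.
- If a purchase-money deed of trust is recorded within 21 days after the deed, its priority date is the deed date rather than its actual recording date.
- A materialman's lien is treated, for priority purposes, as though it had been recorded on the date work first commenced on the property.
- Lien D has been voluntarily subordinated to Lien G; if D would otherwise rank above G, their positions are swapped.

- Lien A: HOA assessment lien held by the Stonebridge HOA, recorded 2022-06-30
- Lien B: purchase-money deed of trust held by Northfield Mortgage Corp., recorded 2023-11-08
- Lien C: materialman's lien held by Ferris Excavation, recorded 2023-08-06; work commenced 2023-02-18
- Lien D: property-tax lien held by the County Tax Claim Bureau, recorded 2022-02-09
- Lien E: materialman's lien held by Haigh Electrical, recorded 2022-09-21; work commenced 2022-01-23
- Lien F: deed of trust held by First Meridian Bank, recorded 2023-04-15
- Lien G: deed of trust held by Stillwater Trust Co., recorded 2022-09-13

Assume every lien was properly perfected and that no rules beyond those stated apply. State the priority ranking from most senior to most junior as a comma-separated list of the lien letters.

E, G, A, D, C, F, B

Adjusting effective dates: B's effective date is the deed date, 2023-10-20; C relates back to 2023-02-18 (work commenced); E relates back to 2022-01-23 (work commenced).
Ordering by effective date: E (2022-01-23), D (2022-02-09), A (2022-06-30), G (2022-09-13), C (2023-02-18), F (2023-04-15), B (2023-10-20).
D would otherwise be senior to G, so under the subordination agreement D and G exchange positions.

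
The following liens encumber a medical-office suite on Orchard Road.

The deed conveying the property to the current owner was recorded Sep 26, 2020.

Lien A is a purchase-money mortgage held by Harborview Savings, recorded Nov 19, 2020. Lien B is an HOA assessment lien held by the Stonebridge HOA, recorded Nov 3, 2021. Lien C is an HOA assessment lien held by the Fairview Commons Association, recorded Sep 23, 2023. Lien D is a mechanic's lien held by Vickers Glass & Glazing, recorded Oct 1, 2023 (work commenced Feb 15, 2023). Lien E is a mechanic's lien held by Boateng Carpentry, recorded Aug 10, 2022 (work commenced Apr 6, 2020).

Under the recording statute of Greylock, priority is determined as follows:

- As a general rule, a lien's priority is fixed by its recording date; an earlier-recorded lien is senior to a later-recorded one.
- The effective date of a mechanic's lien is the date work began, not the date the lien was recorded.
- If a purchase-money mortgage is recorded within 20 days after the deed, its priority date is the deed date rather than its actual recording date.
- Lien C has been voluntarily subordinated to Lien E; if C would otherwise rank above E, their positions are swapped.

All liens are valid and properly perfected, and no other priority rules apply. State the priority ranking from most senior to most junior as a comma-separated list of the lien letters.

E, A, B, D, C

Effective dates after the stated exceptions: A was recorded 54 days after the deed — beyond 20 days — so no relation-back applies; D's effective date is Feb 15, 2023, when work began; E's effective date is Apr 6, 2020, when work began.
Sorted by effective date: E (Apr 6, 2020), A (Nov 19, 2020), B (Nov 3, 2021), D (Feb 15, 2023), C (Sep 23, 2023).
C is already junior to E, so the subordination agreement changes nothing.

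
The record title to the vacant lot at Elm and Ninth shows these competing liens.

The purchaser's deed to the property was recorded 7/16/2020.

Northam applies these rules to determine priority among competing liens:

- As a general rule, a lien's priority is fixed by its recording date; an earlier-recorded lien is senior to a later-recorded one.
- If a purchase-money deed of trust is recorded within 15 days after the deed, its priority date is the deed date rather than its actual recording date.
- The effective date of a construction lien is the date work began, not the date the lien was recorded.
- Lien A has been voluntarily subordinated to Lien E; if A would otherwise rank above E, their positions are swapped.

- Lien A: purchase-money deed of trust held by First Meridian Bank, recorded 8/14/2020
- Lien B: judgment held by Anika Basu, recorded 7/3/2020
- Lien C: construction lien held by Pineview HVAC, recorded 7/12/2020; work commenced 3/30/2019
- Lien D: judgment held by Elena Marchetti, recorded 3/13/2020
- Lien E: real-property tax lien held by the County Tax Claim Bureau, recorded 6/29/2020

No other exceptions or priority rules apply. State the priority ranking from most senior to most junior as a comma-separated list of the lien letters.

Adjusting effective dates: A was recorded 29 days after the deed, outside the 15-day window, so it keeps its recording date; C is treated as recorded 3/30/2019, the work-commencement date.
Sorted by effective date: C (3/30/2019), D (3/13/2020), E (6/29/2020), B (7/3/2020), A (8/14/2020).
A already ranks below E; the subordination has no effect.

C, D, E, B, A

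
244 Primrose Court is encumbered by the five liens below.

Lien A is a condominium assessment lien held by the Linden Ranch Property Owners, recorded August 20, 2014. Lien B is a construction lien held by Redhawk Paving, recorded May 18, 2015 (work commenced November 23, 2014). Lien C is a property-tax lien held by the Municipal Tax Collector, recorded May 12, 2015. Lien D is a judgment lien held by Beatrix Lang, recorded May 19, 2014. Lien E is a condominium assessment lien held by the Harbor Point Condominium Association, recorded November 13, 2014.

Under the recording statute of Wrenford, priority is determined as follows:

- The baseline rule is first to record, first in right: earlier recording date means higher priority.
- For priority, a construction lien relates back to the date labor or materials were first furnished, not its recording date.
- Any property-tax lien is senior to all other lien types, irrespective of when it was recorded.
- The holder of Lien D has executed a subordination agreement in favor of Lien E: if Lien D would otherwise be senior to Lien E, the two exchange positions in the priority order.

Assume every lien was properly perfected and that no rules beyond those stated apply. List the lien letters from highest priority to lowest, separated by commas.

C, E, A, D, B

First, effective dates: B is treated as recorded November 23, 2014, the work-commencement date.
As a property-tax lien, C is senior to every other lien.
Remaining liens by effective date: D (May 19, 2014), A (August 20, 2014), E (November 13, 2014), B (November 23, 2014).
Because D would otherwise rank above E, the subordination swaps them.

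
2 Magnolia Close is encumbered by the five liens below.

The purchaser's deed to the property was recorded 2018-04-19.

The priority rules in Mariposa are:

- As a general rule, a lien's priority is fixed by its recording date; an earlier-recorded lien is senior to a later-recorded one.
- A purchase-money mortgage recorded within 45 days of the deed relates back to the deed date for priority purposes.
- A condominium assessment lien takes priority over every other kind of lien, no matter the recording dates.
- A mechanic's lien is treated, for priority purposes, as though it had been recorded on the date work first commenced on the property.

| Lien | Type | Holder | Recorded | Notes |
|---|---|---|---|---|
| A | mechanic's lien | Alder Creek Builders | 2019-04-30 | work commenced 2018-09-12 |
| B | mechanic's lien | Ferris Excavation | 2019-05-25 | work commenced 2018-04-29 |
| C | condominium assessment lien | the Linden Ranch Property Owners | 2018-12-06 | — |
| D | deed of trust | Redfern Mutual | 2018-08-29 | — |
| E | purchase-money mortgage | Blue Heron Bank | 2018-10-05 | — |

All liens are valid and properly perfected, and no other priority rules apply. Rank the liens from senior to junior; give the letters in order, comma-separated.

Effective dates after the stated exceptions: A relates back to 2018-09-12 (work commenced); B's effective date is 2018-04-29, when work began; E was recorded 169 days after the deed, outside the 45-day window, so it keeps its recording date.
C, as a condominium assessment lien, has superpriority and ranks first.
The other liens, earliest effective date first: B (2018-04-29), D (2018-08-29), A (2018-09-12), E (2018-10-05).

C, B, D, A, E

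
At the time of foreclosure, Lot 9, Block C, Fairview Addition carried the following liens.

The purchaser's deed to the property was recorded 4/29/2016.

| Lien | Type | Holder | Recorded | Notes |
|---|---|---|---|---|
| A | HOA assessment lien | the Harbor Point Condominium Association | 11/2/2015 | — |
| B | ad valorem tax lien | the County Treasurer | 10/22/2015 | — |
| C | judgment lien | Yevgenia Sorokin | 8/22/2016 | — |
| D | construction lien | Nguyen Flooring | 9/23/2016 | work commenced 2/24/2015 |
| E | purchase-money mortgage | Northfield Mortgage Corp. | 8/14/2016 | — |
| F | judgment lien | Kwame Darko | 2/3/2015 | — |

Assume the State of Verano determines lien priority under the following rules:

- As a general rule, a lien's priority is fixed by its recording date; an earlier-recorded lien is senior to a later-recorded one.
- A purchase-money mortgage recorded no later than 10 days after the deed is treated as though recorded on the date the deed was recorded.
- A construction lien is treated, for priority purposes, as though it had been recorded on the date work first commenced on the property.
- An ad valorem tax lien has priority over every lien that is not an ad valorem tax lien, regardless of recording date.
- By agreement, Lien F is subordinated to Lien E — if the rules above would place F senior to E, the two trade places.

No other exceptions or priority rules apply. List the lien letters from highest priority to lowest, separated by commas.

B, E, D, A, F, C

Effective dates after the stated exceptions: D relates back to 2/24/2015 (work commenced); E was recorded 107 days after the deed, outside the 10-day window, so it keeps its recording date.
B, as an ad valorem tax lien, has superpriority and ranks first.
Among the remaining liens, by effective date: F (2/3/2015), D (2/24/2015), A (11/2/2015), E (8/14/2016), C (8/22/2016).
F is senior to E before the subordination, so the two trade places.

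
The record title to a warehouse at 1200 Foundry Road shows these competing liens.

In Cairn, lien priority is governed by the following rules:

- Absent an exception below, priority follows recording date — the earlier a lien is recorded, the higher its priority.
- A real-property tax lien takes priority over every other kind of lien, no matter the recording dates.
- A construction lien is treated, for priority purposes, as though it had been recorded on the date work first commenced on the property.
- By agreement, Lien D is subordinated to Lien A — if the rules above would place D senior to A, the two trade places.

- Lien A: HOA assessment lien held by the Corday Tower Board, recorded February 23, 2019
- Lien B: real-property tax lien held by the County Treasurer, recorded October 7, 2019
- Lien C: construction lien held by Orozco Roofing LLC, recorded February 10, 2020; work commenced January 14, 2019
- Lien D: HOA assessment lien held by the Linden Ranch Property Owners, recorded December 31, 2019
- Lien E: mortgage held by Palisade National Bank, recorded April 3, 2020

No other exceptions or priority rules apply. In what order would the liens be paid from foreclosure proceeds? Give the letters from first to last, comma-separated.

B, C, A, D, E

Adjusting effective dates: C relates back to January 14, 2019 (work commenced).
As a real-property tax lien, B is senior to every other lien.
Remaining liens by effective date: C (January 14, 2019), A (February 23, 2019), D (December 31, 2019), E (April 3, 2020).
D is already junior to A, so the subordination agreement changes nothing.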